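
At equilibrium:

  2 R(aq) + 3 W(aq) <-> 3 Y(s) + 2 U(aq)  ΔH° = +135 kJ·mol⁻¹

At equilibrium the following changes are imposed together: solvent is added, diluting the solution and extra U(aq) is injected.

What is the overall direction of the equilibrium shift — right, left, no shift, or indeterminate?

Dilution lowers every aqueous concentration by the same factor. Δn_aq = 2 − 5 = -3, so the system shifts toward the side with more dissolved moles — to the left.
Adding U (aq), a product, drives the reaction to the left.
All effects act in the same direction — net shift to the left.

left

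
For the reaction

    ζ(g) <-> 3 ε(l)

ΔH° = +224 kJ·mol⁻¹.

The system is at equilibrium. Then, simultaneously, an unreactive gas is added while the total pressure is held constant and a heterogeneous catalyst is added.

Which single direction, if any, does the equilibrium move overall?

left

Adding inert gas at constant total pressure expands the volume and lowers every reacting partial pressure. With Δn_gas = 0 − 1 = -1, Q moves away from K toward the side with fewer gas moles, so the system shifts toward the side with more gas moles — to the left.
A catalyst speeds both forward and reverse rates equally; it changes neither Q nor K — no shift from this change.
Only the nonzero effect(s) matter; the net shift is to the left.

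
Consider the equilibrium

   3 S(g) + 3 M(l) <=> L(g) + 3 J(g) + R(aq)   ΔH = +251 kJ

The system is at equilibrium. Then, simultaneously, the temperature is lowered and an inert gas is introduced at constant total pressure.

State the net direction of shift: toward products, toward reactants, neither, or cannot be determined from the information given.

cannot be determined

The forward reaction is endothermic. Lowering T favours the exothermic direction — shift to the left.
Adding inert gas at constant total pressure expands the volume and lowers every reacting partial pressure. With Δn_gas = 4 − 3 = +1, Q moves away from K toward the side with fewer gas moles, so the system shifts toward the side with more gas moles — to the right.
The individual effects push in opposite directions; without quantitative information the net direction cannot be determined.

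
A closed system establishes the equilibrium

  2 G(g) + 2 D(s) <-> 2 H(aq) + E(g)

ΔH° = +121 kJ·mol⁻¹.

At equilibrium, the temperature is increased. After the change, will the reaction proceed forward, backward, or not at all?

right

The forward reaction is endothermic. Raising T favours the endothermic direction — shift to the right.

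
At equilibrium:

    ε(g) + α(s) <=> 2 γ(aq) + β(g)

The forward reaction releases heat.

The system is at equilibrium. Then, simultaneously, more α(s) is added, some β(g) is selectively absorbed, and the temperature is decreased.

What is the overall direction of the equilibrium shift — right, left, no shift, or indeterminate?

right

α is a pure solid; its activity is 1 regardless of amount, so Q is unaffected — no shift from this change.
Removing β (g), a product, drives the reaction to the right.
The forward reaction is exothermic. Lowering T favours the exothermic direction — shift to the right.
Only the nonzero effect(s) matter; the net shift is to the right.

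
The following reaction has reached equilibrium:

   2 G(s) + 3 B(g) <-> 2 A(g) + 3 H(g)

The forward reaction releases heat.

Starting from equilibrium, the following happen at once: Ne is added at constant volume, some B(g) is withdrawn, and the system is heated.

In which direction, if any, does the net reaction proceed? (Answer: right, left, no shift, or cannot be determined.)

At constant volume, adding an inert gas leaves every reacting species' partial pressure unchanged, so Q is unchanged — no shift from this change.
Removing B (g), a reactant, drives the reaction to the left.
The forward reaction is exothermic. Raising T favours the endothermic direction — shift to the left.
Only the nonzero effect(s) matter; the net shift is to the left.

left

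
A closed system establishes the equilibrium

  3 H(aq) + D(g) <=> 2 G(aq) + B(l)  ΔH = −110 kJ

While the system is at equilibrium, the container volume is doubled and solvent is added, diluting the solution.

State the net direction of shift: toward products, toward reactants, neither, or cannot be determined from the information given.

Gas moles: reactants 1, products 0 (Δn_gas = -1). Expansion shifts the system toward the side with more moles of gas — to the left.
Dilution lowers every aqueous concentration by the same factor. Δn_aq = 2 − 3 = -1, so the system shifts toward the side with more dissolved moles — to the left.
All effects act in the same direction — net shift to the left.

left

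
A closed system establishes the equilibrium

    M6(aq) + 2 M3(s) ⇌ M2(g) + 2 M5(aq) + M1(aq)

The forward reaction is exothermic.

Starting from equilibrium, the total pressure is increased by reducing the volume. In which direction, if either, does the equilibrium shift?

Gas moles: reactants 0, products 1 (Δn_gas = +1). Compression shifts the system toward the side with fewer moles of gas — to the left.

left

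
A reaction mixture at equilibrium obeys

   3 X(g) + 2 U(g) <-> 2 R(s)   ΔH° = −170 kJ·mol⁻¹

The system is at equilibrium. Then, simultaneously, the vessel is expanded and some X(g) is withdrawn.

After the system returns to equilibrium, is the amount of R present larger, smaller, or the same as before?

decreases

Gas moles: reactants 5, products 0 (Δn_gas = -5). Expansion shifts the system toward the side with more moles of gas — to the left.
Removing X (g), a reactant, drives the reaction to the left.
The net shift is to the left. R is a product, so its amount decreases.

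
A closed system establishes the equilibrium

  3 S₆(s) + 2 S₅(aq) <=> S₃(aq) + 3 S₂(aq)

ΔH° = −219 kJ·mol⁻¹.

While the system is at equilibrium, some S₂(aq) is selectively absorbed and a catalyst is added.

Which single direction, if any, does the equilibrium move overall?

right

Removing S₂ (aq), a product, drives the reaction to the right.
A catalyst speeds both forward and reverse rates equally; it changes neither Q nor K — no shift from this change.
Only the nonzero effect(s) matter; the net shift is to the right.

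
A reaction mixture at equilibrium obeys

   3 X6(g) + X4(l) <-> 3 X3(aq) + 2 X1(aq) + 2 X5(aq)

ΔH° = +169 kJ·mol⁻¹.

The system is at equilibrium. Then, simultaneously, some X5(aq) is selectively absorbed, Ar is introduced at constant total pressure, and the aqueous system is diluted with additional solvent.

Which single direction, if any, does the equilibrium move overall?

cannot be determined

Removing X5 (aq), a product, drives the reaction to the right.
Adding inert gas at constant total pressure expands the volume and lowers every reacting partial pressure. With Δn_gas = 0 − 3 = -3, Q moves away from K toward the side with fewer gas moles, so the system shifts toward the side with more gas moles — to the left.
Dilution lowers every aqueous concentration by the same factor. Δn_aq = 7 − 0 = +7, so the system shifts toward the side with more dissolved moles — to the right.
The individual effects push in opposite directions; without quantitative information the net direction cannot be determined.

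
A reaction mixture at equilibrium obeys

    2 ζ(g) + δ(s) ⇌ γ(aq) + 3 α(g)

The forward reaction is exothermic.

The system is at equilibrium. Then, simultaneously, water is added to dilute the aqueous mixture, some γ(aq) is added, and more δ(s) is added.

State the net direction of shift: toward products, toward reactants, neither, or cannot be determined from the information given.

cannot be determined

Dilution lowers every aqueous concentration by the same factor. Δn_aq = 1 − 0 = +1, so the system shifts toward the side with more dissolved moles — to the right.
Adding γ (aq), a product, drives the reaction to the left.
δ is a pure solid; its activity is 1 regardless of amount, so Q is unaffected — no shift from this change.
The individual effects push in opposite directions; without quantitative information the net direction cannot be determined.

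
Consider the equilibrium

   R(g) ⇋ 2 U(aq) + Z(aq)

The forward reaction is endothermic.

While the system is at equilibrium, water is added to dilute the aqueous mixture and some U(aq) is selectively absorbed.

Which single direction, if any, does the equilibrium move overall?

Dilution lowers every aqueous concentration by the same factor. Δn_aq = 3 − 0 = +3, so the system shifts toward the side with more dissolved moles — to the right.
Removing U (aq), a product, drives the reaction to the right.
All effects act in the same direction — net shift to the right.

right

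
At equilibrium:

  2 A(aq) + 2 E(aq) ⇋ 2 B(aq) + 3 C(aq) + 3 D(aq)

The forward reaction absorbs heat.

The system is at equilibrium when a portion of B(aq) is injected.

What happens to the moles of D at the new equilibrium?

Adding B (aq), a product, drives the reaction to the left.
The net shift is to the left. D is a product, so its amount decreases.

decreases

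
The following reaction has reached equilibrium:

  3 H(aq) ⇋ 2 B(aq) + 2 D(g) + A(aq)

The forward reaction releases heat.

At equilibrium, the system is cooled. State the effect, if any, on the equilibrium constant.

K depends on temperature via the van 't Hoff relation. The forward reaction is exothermic, so lowering T increases K.

increases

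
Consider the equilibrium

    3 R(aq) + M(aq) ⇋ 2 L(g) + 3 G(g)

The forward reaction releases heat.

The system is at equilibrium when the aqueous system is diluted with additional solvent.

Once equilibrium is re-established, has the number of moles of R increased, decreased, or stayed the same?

Dilution lowers every aqueous concentration by the same factor. Δn_aq = 0 − 4 = -4, so the system shifts toward the side with more dissolved moles — to the left.
The net shift is to the left. R is a reactant, so its amount increases.

increases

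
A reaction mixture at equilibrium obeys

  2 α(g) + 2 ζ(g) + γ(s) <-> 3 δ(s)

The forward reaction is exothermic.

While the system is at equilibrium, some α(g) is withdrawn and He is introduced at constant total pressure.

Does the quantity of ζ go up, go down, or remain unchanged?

Removing α (g), a reactant, drives the reaction to the left.
Adding inert gas at constant total pressure expands the volume and lowers every reacting partial pressure. With Δn_gas = 0 − 4 = -4, Q moves away from K toward the side with fewer gas moles, so the system shifts toward the side with more gas moles — to the left.
The net shift is to the left. ζ is a reactant, so its amount increases.

increases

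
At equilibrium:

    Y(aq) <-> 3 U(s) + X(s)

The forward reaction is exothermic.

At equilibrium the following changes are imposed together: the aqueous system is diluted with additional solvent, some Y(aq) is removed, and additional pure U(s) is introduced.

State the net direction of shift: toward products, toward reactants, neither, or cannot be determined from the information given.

left

Dilution lowers every aqueous concentration by the same factor. Δn_aq = 0 − 1 = -1, so the system shifts toward the side with more dissolved moles — to the left.
Removing Y (aq), a reactant, drives the reaction to the left.
U is a pure solid; its activity is 1 regardless of amount, so Q is unaffected — no shift from this change.
Only the nonzero effect(s) matter; the net shift is to the left.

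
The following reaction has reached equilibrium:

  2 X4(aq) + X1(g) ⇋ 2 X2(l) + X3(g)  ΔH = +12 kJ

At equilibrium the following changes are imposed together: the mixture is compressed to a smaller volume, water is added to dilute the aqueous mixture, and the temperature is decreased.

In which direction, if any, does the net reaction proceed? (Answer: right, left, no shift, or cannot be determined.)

left

Gas moles: reactants 1, products 1. Δn_gas = 0, so a volume change leaves Q equal to K — no shift from this change.
Dilution lowers every aqueous concentration by the same factor. Δn_aq = 0 − 2 = -2, so the system shifts toward the side with more dissolved moles — to the left.
The forward reaction is endothermic. Lowering T favours the exothermic direction — shift to the left.
Only the nonzero effect(s) matter; the net shift is to the left.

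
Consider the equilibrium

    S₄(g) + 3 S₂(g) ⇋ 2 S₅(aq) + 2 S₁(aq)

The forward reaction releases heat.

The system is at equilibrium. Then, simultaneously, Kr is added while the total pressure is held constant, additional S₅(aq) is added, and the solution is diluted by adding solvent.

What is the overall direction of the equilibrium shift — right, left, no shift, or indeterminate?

Adding inert gas at constant total pressure expands the volume and lowers every reacting partial pressure. With Δn_gas = 0 − 4 = -4, Q moves away from K toward the side with fewer gas moles, so the system shifts toward the side with more gas moles — to the left.
Adding S₅ (aq), a product, drives the reaction to the left.
Dilution lowers every aqueous concentration by the same factor. Δn_aq = 4 − 0 = +4, so the system shifts toward the side with more dissolved moles — to the right.
The individual effects push in opposite directions; without quantitative information the net direction cannot be determined.

cannot be determined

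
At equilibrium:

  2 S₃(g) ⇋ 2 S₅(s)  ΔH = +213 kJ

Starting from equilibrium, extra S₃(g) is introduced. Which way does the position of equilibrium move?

right

Adding S₃ (g), a reactant, drives the reaction to the right.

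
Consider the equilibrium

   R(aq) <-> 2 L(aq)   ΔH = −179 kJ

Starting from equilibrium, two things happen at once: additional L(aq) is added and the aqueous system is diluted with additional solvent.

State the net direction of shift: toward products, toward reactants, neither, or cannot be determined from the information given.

Adding L (aq), a product, drives the reaction to the left.
Dilution lowers every aqueous concentration by the same factor. Δn_aq = 2 − 1 = +1, so the system shifts toward the side with more dissolved moles — to the right.
The individual effects push in opposite directions; without quantitative information the net direction cannot be determined.

cannot be determined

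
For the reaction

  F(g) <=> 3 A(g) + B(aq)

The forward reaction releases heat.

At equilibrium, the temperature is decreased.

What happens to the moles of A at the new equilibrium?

increases

The forward reaction is exothermic. Lowering T favours the exothermic direction — shift to the right.
The net shift is to the right. A is a product, so its amount increases.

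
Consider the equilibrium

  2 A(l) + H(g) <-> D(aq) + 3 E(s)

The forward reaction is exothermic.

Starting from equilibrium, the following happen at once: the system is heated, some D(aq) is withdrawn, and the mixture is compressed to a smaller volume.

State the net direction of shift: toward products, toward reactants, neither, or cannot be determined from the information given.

cannot be determined

The forward reaction is exothermic. Raising T favours the endothermic direction — shift to the left.
Removing D (aq), a product, drives the reaction to the right.
Gas moles: reactants 1, products 0 (Δn_gas = -1). Compression shifts the system toward the side with fewer moles of gas — to the right.
The individual effects push in opposite directions; without quantitative information the net direction cannot be determined.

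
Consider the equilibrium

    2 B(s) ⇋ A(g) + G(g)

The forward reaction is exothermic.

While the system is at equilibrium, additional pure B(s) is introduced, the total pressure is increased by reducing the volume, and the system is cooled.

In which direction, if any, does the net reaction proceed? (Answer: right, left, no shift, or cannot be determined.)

cannot be determined

B is a pure solid; its activity is 1 regardless of amount, so Q is unaffected — no shift from this change.
Gas moles: reactants 0, products 2 (Δn_gas = +2). Compression shifts the system toward the side with fewer moles of gas — to the left.
The forward reaction is exothermic. Lowering T favours the exothermic direction — shift to the right.
The individual effects push in opposite directions; without quantitative information the net direction cannot be determined.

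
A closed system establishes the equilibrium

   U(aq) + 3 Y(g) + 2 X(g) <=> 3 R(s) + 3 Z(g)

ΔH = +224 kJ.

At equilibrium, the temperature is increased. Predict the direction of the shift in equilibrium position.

The forward reaction is endothermic. Raising T favours the endothermic direction — shift to the right.

right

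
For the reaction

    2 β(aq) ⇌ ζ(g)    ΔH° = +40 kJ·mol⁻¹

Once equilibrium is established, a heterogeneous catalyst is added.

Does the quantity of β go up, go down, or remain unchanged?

A catalyst speeds both forward and reverse rates equally; it changes neither Q nor K — no shift from this change.
No net shift occurs, so the amount of β is unchanged.

unchanged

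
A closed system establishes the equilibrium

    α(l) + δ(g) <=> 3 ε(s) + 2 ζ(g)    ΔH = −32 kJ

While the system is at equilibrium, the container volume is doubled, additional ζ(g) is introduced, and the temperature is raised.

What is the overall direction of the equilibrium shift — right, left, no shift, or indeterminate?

Gas moles: reactants 1, products 2 (Δn_gas = +1). Expansion shifts the system toward the side with more moles of gas — to the right.
Adding ζ (g), a product, drives the reaction to the left.
The forward reaction is exothermic. Raising T favours the endothermic direction — shift to the left.
The individual effects push in opposite directions; without quantitative information the net direction cannot be determined.

cannot be determined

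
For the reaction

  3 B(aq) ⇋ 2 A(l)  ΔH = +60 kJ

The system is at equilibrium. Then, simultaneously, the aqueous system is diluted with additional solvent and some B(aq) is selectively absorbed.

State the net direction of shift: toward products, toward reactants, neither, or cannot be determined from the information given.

left

Dilution lowers every aqueous concentration by the same factor. Δn_aq = 0 − 3 = -3, so the system shifts toward the side with more dissolved moles — to the left.
Removing B (aq), a reactant, drives the reaction to the left.
All effects act in the same direction — net shift to the left.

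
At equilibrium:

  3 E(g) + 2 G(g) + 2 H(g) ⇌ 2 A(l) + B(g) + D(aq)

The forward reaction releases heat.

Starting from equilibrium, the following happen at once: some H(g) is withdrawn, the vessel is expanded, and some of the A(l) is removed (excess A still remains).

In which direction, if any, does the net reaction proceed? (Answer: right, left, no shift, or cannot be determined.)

left

Removing H (g), a reactant, drives the reaction to the left.
Gas moles: reactants 7, products 1 (Δn_gas = -6). Expansion shifts the system toward the side with more moles of gas — to the left.
A is a pure liquid; its activity is 1 regardless of amount, so Q is unaffected — no shift from this change.
Only the nonzero effect(s) matter; the net shift is to the left.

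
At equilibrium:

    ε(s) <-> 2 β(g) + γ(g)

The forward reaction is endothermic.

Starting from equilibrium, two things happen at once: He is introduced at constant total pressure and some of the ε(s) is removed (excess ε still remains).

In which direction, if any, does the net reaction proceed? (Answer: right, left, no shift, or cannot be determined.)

right

Adding inert gas at constant total pressure expands the volume and lowers every reacting partial pressure. With Δn_gas = 3 − 0 = +3, Q moves away from K toward the side with fewer gas moles, so the system shifts toward the side with more gas moles — to the right.
ε is a pure solid; its activity is 1 regardless of amount, so Q is unaffected — no shift from this change.
Only the nonzero effect(s) matter; the net shift is to the right.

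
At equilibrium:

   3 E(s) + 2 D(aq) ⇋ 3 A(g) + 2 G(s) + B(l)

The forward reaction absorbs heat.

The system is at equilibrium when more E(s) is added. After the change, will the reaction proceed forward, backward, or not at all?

no shift

E is a pure solid; its activity is 1 regardless of amount, so Q is unaffected — no shift from this change.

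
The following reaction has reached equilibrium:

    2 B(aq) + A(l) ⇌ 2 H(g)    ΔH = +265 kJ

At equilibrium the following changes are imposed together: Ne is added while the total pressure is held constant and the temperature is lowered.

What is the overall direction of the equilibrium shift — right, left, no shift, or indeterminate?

Adding inert gas at constant total pressure expands the volume and lowers every reacting partial pressure. With Δn_gas = 2 − 0 = +2, Q moves away from K toward the side with fewer gas moles, so the system shifts toward the side with more gas moles — to the right.
The forward reaction is endothermic. Lowering T favours the exothermic direction — shift to the left.
The individual effects push in opposite directions; without quantitative information the net direction cannot be determined.

cannot be determined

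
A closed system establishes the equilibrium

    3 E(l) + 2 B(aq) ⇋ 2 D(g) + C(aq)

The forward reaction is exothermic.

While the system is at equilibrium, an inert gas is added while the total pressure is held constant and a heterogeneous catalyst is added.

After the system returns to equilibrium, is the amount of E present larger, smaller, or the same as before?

Adding inert gas at constant total pressure expands the volume and lowers every reacting partial pressure. With Δn_gas = 2 − 0 = +2, Q moves away from K toward the side with fewer gas moles, so the system shifts toward the side with more gas moles — to the right.
A catalyst speeds both forward and reverse rates equally; it changes neither Q nor K — no shift from this change.
The net shift is to the right. E is a reactant, so its amount decreases.

decreases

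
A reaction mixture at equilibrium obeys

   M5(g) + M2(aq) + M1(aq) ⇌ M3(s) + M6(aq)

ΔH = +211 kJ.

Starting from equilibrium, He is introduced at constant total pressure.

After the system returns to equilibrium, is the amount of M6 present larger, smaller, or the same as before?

decreases

Adding inert gas at constant total pressure expands the volume and lowers every reacting partial pressure. With Δn_gas = 0 − 1 = -1, Q moves away from K toward the side with fewer gas moles, so the system shifts toward the side with more gas moles — to the left.
The net shift is to the left. M6 is a product, so its amount decreases.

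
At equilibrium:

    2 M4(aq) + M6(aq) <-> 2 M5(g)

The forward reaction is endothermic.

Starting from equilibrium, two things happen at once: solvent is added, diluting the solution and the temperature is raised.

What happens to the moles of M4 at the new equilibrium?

Dilution lowers every aqueous concentration by the same factor. Δn_aq = 0 − 3 = -3, so the system shifts toward the side with more dissolved moles — to the left.
The forward reaction is endothermic. Raising T favours the endothermic direction — shift to the right.
The two effects oppose each other, so the net shift — and hence the change in M4 — cannot be determined from the given information.

cannot be determined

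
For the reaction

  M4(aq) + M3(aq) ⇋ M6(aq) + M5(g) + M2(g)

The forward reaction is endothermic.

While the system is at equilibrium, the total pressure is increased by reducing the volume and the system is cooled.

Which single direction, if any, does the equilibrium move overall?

left

Gas moles: reactants 0, products 2 (Δn_gas = +2). Compression shifts the system toward the side with fewer moles of gas — to the left.
The forward reaction is endothermic. Lowering T favours the exothermic direction — shift to the left.
All effects act in the same direction — net shift to the left.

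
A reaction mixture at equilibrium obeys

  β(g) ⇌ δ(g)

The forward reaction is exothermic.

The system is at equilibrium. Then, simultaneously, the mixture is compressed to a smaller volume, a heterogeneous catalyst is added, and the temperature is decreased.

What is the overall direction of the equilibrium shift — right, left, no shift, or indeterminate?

Gas moles: reactants 1, products 1. Δn_gas = 0, so a volume change leaves Q equal to K — no shift from this change.
A catalyst speeds both forward and reverse rates equally; it changes neither Q nor K — no shift from this change.
The forward reaction is exothermic. Lowering T favours the exothermic direction — shift to the right.
Only the nonzero effect(s) matter; the net shift is to the right.

right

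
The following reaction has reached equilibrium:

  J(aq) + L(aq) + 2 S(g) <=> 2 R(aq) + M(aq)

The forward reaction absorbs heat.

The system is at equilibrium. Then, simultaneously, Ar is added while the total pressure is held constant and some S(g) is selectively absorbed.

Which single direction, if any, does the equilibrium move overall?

Adding inert gas at constant total pressure expands the volume and lowers every reacting partial pressure. With Δn_gas = 0 − 2 = -2, Q moves away from K toward the side with fewer gas moles, so the system shifts toward the side with more gas moles — to the left.
Removing S (g), a reactant, drives the reaction to the left.
All effects act in the same direction — net shift to the left.

left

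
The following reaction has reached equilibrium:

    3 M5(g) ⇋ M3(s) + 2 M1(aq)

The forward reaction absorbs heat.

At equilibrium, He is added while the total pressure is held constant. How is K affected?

The equilibrium constant depends only on temperature. This perturbation may move the position of equilibrium, but since T is unchanged, K itself is unchanged.

unchanged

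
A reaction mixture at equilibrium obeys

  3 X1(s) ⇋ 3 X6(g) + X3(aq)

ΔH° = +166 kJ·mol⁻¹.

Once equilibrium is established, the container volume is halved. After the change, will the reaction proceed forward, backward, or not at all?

left

Gas moles: reactants 0, products 3 (Δn_gas = +3). Compression shifts the system toward the side with fewer moles of gas — to the left.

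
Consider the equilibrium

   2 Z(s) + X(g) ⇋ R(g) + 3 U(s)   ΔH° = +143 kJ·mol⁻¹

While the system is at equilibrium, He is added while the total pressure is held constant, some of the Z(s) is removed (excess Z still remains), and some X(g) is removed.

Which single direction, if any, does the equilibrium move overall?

Adding inert gas at constant total pressure expands the volume, scaling every reacting partial pressure by the same factor. Δn_gas = 1 − 1 = 0, so Q is unchanged — no shift.
Z is a pure solid; its activity is 1 regardless of amount, so Q is unaffected — no shift from this change.
Removing X (g), a reactant, drives the reaction to the left.
Only the nonzero effect(s) matter; the net shift is to the left.

left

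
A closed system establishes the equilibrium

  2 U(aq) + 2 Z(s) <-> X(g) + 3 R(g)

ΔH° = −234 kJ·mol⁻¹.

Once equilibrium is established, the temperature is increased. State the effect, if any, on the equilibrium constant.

K depends on temperature via the van 't Hoff relation. The forward reaction is exothermic, so raising T decreases K.

decreases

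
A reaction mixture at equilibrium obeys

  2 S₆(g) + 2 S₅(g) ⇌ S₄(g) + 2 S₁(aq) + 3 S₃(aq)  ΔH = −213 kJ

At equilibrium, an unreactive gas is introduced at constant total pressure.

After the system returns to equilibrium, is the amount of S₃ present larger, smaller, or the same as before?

decreases

Adding inert gas at constant total pressure expands the volume and lowers every reacting partial pressure. With Δn_gas = 1 − 4 = -3, Q moves away from K toward the side with fewer gas moles, so the system shifts toward the side with more gas moles — to the left.
The net shift is to the left. S₃ is a product, so its amount decreases.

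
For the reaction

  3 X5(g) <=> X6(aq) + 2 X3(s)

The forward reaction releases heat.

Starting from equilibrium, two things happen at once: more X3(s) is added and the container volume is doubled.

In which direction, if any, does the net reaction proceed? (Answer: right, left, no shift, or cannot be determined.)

X3 is a pure solid; its activity is 1 regardless of amount, so Q is unaffected — no shift from this change.
Gas moles: reactants 3, products 0 (Δn_gas = -3). Expansion shifts the system toward the side with more moles of gas — to the left.
Only the nonzero effect(s) matter; the net shift is to the left.

left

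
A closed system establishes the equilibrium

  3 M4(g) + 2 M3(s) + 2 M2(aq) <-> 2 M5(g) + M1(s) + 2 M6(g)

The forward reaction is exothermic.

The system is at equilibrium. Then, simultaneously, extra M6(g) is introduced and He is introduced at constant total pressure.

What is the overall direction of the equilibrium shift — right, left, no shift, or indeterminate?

Adding M6 (g), a product, drives the reaction to the left.
Adding inert gas at constant total pressure expands the volume and lowers every reacting partial pressure. With Δn_gas = 4 − 3 = +1, Q moves away from K toward the side with fewer gas moles, so the system shifts toward the side with more gas moles — to the right.
The individual effects push in opposite directions; without quantitative information the net direction cannot be determined.

cannot be determined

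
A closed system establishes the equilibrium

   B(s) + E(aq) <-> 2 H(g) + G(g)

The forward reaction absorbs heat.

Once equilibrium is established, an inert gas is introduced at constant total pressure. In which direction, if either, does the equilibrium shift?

Adding inert gas at constant total pressure expands the volume and lowers every reacting partial pressure. With Δn_gas = 3 − 0 = +3, Q moves away from K toward the side with fewer gas moles, so the system shifts toward the side with more gas moles — to the right.

right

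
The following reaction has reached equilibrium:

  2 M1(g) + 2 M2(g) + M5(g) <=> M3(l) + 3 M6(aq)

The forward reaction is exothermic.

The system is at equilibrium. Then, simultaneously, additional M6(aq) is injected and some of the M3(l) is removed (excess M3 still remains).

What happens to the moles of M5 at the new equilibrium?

Adding M6 (aq), a product, drives the reaction to the left.
M3 is a pure liquid; its activity is 1 regardless of amount, so Q is unaffected — no shift from this change.
The net shift is to the left. M5 is a reactant, so its amount increases.

increases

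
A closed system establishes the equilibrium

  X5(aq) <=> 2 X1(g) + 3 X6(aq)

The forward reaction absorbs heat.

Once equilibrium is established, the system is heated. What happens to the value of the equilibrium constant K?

K depends on temperature via the van 't Hoff relation. The forward reaction is endothermic, so raising T increases K.

increases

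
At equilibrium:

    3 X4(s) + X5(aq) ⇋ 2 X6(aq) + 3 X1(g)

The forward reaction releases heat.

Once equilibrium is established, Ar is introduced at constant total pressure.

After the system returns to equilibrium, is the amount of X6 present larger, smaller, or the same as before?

Adding inert gas at constant total pressure expands the volume and lowers every reacting partial pressure. With Δn_gas = 3 − 0 = +3, Q moves away from K toward the side with fewer gas moles, so the system shifts toward the side with more gas moles — to the right.
The net shift is to the right. X6 is a product, so its amount increases.

increases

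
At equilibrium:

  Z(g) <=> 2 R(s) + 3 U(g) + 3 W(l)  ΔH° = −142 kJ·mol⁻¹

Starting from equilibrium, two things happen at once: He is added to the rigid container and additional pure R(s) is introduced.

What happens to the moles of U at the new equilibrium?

unchanged

At constant volume, adding an inert gas leaves every reacting species' partial pressure unchanged, so Q is unchanged — no shift from this change.
R is a pure solid; its activity is 1 regardless of amount, so Q is unaffected — no shift from this change.
No net shift occurs, so the amount of U is unchanged.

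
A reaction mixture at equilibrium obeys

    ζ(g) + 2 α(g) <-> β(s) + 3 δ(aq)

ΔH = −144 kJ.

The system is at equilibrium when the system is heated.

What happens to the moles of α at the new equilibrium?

The forward reaction is exothermic. Raising T favours the endothermic direction — shift to the left.
The net shift is to the left. α is a reactant, so its amount increases.

increases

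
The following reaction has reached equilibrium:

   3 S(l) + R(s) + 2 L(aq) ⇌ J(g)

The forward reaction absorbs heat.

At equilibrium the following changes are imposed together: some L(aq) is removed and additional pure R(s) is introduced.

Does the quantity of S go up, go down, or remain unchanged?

Removing L (aq), a reactant, drives the reaction to the left.
R is a pure solid; its activity is 1 regardless of amount, so Q is unaffected — no shift from this change.
The net shift is to the left. S is a reactant, so its amount increases.

increases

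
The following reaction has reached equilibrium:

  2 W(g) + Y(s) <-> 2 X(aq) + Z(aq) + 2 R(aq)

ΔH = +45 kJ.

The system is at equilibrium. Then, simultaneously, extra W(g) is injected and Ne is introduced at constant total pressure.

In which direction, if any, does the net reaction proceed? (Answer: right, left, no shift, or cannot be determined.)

Adding W (g), a reactant, drives the reaction to the right.
Adding inert gas at constant total pressure expands the volume and lowers every reacting partial pressure. With Δn_gas = 0 − 2 = -2, Q moves away from K toward the side with fewer gas moles, so the system shifts toward the side with more gas moles — to the left.
The individual effects push in opposite directions; without quantitative information the net direction cannot be determined.

cannot be determined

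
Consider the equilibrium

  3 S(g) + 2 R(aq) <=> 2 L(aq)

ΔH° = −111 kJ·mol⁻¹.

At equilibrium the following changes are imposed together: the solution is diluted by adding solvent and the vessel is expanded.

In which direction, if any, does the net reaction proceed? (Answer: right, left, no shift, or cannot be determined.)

Dilution scales every aqueous concentration by the same factor. Δn_aq = 2 − 2 = 0, so Q is unchanged — no shift.
Gas moles: reactants 3, products 0 (Δn_gas = -3). Expansion shifts the system toward the side with more moles of gas — to the left.
Only the nonzero effect(s) matter; the net shift is to the left.

left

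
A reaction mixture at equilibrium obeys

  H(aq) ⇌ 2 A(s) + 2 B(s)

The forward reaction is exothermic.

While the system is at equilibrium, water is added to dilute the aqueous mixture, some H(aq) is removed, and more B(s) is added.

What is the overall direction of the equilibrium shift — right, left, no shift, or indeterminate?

left

Dilution lowers every aqueous concentration by the same factor. Δn_aq = 0 − 1 = -1, so the system shifts toward the side with more dissolved moles — to the left.
Removing H (aq), a reactant, drives the reaction to the left.
B is a pure solid; its activity is 1 regardless of amount, so Q is unaffected — no shift from this change.
Only the nonzero effect(s) matter; the net shift is to the left.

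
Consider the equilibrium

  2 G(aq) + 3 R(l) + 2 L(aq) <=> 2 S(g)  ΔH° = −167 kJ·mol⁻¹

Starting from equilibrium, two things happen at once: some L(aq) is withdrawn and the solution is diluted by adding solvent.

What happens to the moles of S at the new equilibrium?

Removing L (aq), a reactant, drives the reaction to the left.
Dilution lowers every aqueous concentration by the same factor. Δn_aq = 0 − 4 = -4, so the system shifts toward the side with more dissolved moles — to the left.
The net shift is to the left. S is a product, so its amount decreases.

decreases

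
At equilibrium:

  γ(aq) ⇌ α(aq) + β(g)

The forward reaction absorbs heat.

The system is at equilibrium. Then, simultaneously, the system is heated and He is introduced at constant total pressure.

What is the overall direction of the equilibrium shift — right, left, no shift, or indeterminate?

The forward reaction is endothermic. Raising T favours the endothermic direction — shift to the right.
Adding inert gas at constant total pressure expands the volume and lowers every reacting partial pressure. With Δn_gas = 1 − 0 = +1, Q moves away from K toward the side with fewer gas moles, so the system shifts toward the side with more gas moles — to the right.
All effects act in the same direction — net shift to the right.

right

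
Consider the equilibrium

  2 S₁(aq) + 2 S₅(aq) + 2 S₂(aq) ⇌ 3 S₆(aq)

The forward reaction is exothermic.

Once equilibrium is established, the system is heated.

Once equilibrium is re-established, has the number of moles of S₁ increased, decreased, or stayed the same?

The forward reaction is exothermic. Raising T favours the endothermic direction — shift to the left.
The net shift is to the left. S₁ is a reactant, so its amount increases.

increases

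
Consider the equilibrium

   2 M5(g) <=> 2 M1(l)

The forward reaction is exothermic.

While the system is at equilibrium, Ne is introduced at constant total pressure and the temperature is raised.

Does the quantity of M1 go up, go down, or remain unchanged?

decreases

Adding inert gas at constant total pressure expands the volume and lowers every reacting partial pressure. With Δn_gas = 0 − 2 = -2, Q moves away from K toward the side with fewer gas moles, so the system shifts toward the side with more gas moles — to the left.
The forward reaction is exothermic. Raising T favours the endothermic direction — shift to the left.
The net shift is to the left. M1 is a product, so its amount decreases.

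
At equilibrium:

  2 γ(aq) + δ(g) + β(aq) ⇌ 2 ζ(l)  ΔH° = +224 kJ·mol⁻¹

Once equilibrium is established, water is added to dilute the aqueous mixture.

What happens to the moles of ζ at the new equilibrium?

Dilution lowers every aqueous concentration by the same factor. Δn_aq = 0 − 3 = -3, so the system shifts toward the side with more dissolved moles — to the left.
The net shift is to the left. ζ is a product, so its amount decreases.

decreases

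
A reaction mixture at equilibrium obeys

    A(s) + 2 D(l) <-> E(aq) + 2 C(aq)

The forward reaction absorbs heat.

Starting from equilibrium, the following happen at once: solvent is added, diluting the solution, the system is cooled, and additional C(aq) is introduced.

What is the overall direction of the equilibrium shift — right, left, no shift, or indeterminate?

cannot be determined

Dilution lowers every aqueous concentration by the same factor. Δn_aq = 3 − 0 = +3, so the system shifts toward the side with more dissolved moles — to the right.
The forward reaction is endothermic. Lowering T favours the exothermic direction — shift to the left.
Adding C (aq), a product, drives the reaction to the left.
The individual effects push in opposite directions; without quantitative information the net direction cannot be determined.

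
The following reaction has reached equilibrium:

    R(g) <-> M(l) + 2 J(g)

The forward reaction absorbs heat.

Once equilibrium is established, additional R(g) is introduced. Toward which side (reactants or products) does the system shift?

right

Adding R (g), a reactant, drives the reaction to the right.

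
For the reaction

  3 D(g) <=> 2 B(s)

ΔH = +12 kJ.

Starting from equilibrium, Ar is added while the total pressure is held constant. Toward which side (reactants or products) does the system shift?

Adding inert gas at constant total pressure expands the volume and lowers every reacting partial pressure. With Δn_gas = 0 − 3 = -3, Q moves away from K toward the side with fewer gas moles, so the system shifts toward the side with more gas moles — to the left.

left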